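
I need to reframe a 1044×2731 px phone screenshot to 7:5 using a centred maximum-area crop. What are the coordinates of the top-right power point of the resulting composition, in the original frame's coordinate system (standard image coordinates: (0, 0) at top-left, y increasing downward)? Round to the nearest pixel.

(696, 1241)

1044/2731 < 7/5, so the 7:5 crop keeps the full width 1044 and trims height to 1044 × 5/7 = 745.71 px.
Top offset = (2731 − 745.71)/2 = 992.64 px; left offset = 0.
Top-right is two-thirds across and one-third down within the crop:
x = 0.00 + 2 × 1044.00/3 ≈ 696; y = 992.64 + 1 × 745.71/3 ≈ 1241.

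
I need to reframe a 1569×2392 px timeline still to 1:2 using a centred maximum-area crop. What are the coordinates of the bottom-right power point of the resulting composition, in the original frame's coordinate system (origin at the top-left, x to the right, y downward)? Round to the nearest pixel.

1569/2392 > 1/2, so the 1:2 crop keeps the full height 2392 and trims width to 2392 × 1/2 = 1196.00 px.
Left offset = (1569 − 1196.00)/2 = 186.50 px; top offset = 0.
Bottom-right is two-thirds across and two-thirds down within the crop:
x = 186.50 + 2 × 1196.00/3 ≈ 984; y = 0.00 + 2 × 2392.00/3 ≈ 1595.

x = 984 px, y = 1595 px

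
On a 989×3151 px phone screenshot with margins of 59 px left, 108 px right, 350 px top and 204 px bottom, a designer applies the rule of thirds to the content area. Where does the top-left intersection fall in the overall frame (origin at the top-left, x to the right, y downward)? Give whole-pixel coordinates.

x = 333 px, y = 1216 px

Content width = 989 − 59 − 108 = 822 px; content height = 3151 − 350 − 204 = 2597 px.
Top-left is one-third across and one-third down within the content area.
x = 59 + 1 × 822/3 = 59 + 274.00 ≈ 333
y = 350 + 1 × 2597/3 = 350 + 865.67 ≈ 1216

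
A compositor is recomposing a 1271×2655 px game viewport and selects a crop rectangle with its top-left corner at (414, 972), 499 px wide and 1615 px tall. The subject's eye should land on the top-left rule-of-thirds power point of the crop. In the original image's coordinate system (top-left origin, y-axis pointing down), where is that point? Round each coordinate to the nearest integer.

x = 580 px, y = 1510 px

One third of the crop width 499 is 166.33 px.
One third of the crop height 1615 is 538.33 px.
The top-left point is one-third across and one-third down within the crop:
x = 414 + 1 × 166.33 ≈ 580; y = 972 + 1 × 538.33 ≈ 1510.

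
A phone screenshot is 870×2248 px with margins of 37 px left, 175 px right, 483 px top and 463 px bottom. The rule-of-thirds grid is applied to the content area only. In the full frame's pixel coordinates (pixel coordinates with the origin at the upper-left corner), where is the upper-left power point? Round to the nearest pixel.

x = 256 px, y = 917 px

Content width = 870 − 37 − 175 = 658 px; content height = 2248 − 483 − 463 = 1302 px.
Upper-left is one-third across and one-third down within the content area.
x = 37 + 1 × 658/3 = 37 + 219.33 ≈ 256
y = 483 + 1 × 1302/3 = 483 + 434.00 ≈ 917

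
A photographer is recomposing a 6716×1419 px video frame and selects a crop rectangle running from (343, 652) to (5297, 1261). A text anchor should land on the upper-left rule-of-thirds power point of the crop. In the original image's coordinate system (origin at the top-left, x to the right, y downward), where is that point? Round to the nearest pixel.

(1994, 855)

Crop width = 5297 − 343 = 4954 px; one third is 1651.33 px.
Crop height = 1261 − 652 = 609 px; one third is 203.00 px.
The upper-left point is one-third across and one-third down within the crop:
x = 343 + 1 × 1651.33 ≈ 1994; y = 652 + 1 × 203.00 ≈ 855.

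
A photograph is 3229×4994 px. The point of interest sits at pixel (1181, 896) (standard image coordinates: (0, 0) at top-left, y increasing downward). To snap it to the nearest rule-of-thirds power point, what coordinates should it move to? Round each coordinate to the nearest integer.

x = 1076 px, y = 1665 px

Third lines: x ∈ {1076, 2153}, y ∈ {1665, 3329}.
1181 is closer to x = 1076; 896 is closer to y = 1665.
So the nearest intersection is the upper-left power point.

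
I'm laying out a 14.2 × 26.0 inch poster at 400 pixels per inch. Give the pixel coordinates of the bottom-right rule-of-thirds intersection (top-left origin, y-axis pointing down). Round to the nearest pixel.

In pixels the canvas is 14.2 × 400 = 5680 wide and 26.0 × 400 = 10400 tall.
The bottom-right point is two-thirds across and two-thirds down:
x = 2 × 5680/3 ≈ 3787; y = 2 × 10400/3 ≈ 6933.

(3787, 6933)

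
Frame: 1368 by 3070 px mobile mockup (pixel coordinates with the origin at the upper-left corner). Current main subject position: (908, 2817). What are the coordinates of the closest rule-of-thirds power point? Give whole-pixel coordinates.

Third lines: x ∈ {456, 912}, y ∈ {1023, 2047}.
908 is closer to x = 912; 2817 is closer to y = 2047.
So the nearest intersection is the lower-right power point.

(912, 2047)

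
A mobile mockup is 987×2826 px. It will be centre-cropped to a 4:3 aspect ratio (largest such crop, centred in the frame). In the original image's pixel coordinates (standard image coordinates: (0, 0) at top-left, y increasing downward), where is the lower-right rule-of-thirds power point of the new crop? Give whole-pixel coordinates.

(658, 1536)

987/2826 < 4/3, so the 4:3 crop keeps the full width 987 and trims height to 987 × 3/4 = 740.25 px.
Top offset = (2826 − 740.25)/2 = 1042.88 px; left offset = 0.
Lower-right is two-thirds across and two-thirds down within the crop:
x = 0.00 + 2 × 987.00/3 ≈ 658; y = 1042.88 + 2 × 740.25/3 ≈ 1536.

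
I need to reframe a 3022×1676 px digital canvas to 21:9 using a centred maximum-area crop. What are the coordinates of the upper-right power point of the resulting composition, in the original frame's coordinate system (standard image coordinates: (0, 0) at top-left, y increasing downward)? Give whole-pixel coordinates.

(2015, 622)

3022/1676 < 21/9, so the 21:9 crop keeps the full width 3022 and trims height to 3022 × 9/21 = 1295.14 px.
Top offset = (1676 − 1295.14)/2 = 190.43 px; left offset = 0.
Upper-right is two-thirds across and one-third down within the crop:
x = 0.00 + 2 × 3022.00/3 ≈ 2015; y = 190.43 + 1 × 1295.14/3 ≈ 622.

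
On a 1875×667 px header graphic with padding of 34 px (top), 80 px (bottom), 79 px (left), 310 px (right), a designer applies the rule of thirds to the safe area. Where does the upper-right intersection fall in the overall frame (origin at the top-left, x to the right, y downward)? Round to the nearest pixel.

Content width = 1875 − 79 − 310 = 1486 px; content height = 667 − 34 − 80 = 553 px.
Upper-right is two-thirds across and one-third down within the safe area.
x = 79 + 2 × 1486/3 = 79 + 990.67 ≈ 1070
y = 34 + 1 × 553/3 = 34 + 184.33 ≈ 218

x = 1070 px, y = 218 px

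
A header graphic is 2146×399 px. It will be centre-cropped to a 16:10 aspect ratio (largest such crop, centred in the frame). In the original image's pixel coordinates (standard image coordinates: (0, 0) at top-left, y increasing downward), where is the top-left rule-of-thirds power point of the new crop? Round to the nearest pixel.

2146/399 > 16/10, so the 16:10 crop keeps the full height 399 and trims width to 399 × 16/10 = 638.40 px.
Left offset = (2146 − 638.40)/2 = 753.80 px; top offset = 0.
Top-left is one-third across and one-third down within the crop:
x = 753.80 + 1 × 638.40/3 ≈ 967; y = 0.00 + 1 × 399.00/3 ≈ 133.

(967, 133)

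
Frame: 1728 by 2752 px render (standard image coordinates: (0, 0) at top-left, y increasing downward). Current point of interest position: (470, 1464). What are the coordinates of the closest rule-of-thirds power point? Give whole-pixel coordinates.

x = 576 px, y = 1835 px

Third lines: x ∈ {576, 1152}, y ∈ {917, 1835}.
470 is closer to x = 576; 1464 is closer to y = 1835.
So the nearest intersection is the lower-left power point.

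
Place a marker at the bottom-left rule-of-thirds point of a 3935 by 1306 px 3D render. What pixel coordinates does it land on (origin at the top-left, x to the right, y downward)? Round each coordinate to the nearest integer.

The bottom-left point sits one-third of the way across and two-thirds of the way down.
x = 1 × 3935/3 ≈ 1312; y = 2 × 1306/3 ≈ 871.

(1312, 871)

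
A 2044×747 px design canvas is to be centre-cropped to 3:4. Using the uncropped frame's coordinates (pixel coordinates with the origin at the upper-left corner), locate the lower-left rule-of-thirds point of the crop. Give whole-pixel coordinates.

x = 929 px, y = 498 px

2044/747 > 3/4, so the 3:4 crop keeps the full height 747 and trims width to 747 × 3/4 = 560.25 px.
Left offset = (2044 − 560.25)/2 = 741.88 px; top offset = 0.
Lower-left is one-third across and two-thirds down within the crop:
x = 741.88 + 1 × 560.25/3 ≈ 929; y = 0.00 + 2 × 747.00/3 ≈ 498.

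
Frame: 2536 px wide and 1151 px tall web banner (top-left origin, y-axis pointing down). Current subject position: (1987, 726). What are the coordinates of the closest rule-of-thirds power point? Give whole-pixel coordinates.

Third lines: x ∈ {845, 1691}, y ∈ {384, 767}.
1987 is closer to x = 1691; 726 is closer to y = 767.
So the nearest intersection is the lower-right power point.

(1691, 767)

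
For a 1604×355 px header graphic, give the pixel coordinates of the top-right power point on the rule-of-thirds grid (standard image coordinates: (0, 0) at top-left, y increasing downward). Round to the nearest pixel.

The top-right point sits two-thirds of the way across and one-third of the way down.
x = 2 × 1604/3 ≈ 1069; y = 1 × 355/3 ≈ 118.

x = 1069 px, y = 118 px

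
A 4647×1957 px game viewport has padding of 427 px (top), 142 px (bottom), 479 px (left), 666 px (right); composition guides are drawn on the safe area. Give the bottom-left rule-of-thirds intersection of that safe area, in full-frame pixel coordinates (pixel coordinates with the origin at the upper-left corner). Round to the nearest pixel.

Content width = 4647 − 479 − 666 = 3502 px; content height = 1957 − 427 − 142 = 1388 px.
Bottom-left is one-third across and two-thirds down within the safe area.
x = 479 + 1 × 3502/3 = 479 + 1167.33 ≈ 1646
y = 427 + 2 × 1388/3 = 427 + 925.33 ≈ 1352

(1646, 1352)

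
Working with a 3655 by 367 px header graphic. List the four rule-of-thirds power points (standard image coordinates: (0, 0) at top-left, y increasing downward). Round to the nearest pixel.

(1218, 122), (2437, 122), (1218, 245), (2437, 245)

One third of 3655 is 1218.33; one third of 367 is 122.33.
Vertical third lines at x = 1218 and x = 2437; horizontal third lines at y = 122 and y = 245.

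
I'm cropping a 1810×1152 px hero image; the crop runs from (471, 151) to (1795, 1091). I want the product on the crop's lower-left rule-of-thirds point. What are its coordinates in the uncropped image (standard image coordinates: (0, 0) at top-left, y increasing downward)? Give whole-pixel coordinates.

Crop width = 1795 − 471 = 1324 px; one third is 441.33 px.
Crop height = 1091 − 151 = 940 px; one third is 313.33 px.
The lower-left point is one-third across and two-thirds down within the crop:
x = 471 + 1 × 441.33 ≈ 912; y = 151 + 2 × 313.33 ≈ 778.

x = 912 px, y = 778 px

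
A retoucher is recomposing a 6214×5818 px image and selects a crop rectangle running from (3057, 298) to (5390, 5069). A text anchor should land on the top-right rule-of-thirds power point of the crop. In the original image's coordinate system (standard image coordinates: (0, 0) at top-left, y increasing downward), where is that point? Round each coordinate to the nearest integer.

x = 4612 px, y = 1888 px

Crop width = 5390 − 3057 = 2333 px; one third is 777.67 px.
Crop height = 5069 − 298 = 4771 px; one third is 1590.33 px.
The top-right point is two-thirds across and one-third down within the crop:
x = 3057 + 2 × 777.67 ≈ 4612; y = 298 + 1 × 1590.33 ≈ 1888.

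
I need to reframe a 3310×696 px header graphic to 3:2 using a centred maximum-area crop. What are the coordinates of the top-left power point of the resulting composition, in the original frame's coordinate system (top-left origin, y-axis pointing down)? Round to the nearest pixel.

x = 1481 px, y = 232 px

3310/696 > 3/2, so the 3:2 crop keeps the full height 696 and trims width to 696 × 3/2 = 1044.00 px.
Left offset = (3310 − 1044.00)/2 = 1133.00 px; top offset = 0.
Top-left is one-third across and one-third down within the crop:
x = 1133.00 + 1 × 1044.00/3 ≈ 1481; y = 0.00 + 1 × 696.00/3 ≈ 232.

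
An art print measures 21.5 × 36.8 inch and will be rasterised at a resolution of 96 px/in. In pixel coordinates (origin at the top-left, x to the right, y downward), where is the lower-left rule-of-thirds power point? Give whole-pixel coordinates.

In pixels the canvas is 21.5 × 96 = 2064 wide and 36.8 × 96 = 3532.8 tall.
The lower-left point is one-third across and two-thirds down:
x = 1 × 2064/3 ≈ 688; y = 2 × 3532.8/3 ≈ 2355.

(688, 2355)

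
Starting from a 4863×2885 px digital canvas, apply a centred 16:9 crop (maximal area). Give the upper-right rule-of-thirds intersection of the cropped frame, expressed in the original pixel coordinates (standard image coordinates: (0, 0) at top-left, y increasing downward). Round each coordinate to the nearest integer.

4863/2885 < 16/9, so the 16:9 crop keeps the full width 4863 and trims height to 4863 × 9/16 = 2735.44 px.
Top offset = (2885 − 2735.44)/2 = 74.78 px; left offset = 0.
Upper-right is two-thirds across and one-third down within the crop:
x = 0.00 + 2 × 4863.00/3 ≈ 3242; y = 74.78 + 1 × 2735.44/3 ≈ 987.

x = 3242 px, y = 987 px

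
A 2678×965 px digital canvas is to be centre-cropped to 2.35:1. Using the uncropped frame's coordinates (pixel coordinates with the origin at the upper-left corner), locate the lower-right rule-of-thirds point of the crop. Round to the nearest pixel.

2678/965 > 2.35/1, so the 2.35:1 crop keeps the full height 965 and trims width to 965 × 2.35/1 = 2267.75 px.
Left offset = (2678 − 2267.75)/2 = 205.12 px; top offset = 0.
Lower-right is two-thirds across and two-thirds down within the crop:
x = 205.12 + 2 × 2267.75/3 ≈ 1717; y = 0.00 + 2 × 965.00/3 ≈ 643.

x = 1717 px, y = 643 px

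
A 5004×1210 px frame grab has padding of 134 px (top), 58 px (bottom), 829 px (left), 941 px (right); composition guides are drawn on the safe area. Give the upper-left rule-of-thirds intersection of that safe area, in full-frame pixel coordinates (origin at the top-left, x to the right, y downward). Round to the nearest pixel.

Content width = 5004 − 829 − 941 = 3234 px; content height = 1210 − 134 − 58 = 1018 px.
Upper-left is one-third across and one-third down within the safe area.
x = 829 + 1 × 3234/3 = 829 + 1078.00 ≈ 1907
y = 134 + 1 × 1018/3 = 134 + 339.33 ≈ 473

(1907, 473)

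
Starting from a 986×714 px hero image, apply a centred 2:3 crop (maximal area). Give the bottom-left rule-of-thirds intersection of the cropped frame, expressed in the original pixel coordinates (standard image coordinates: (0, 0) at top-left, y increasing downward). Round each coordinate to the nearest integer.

(414, 476)

986/714 > 2/3, so the 2:3 crop keeps the full height 714 and trims width to 714 × 2/3 = 476.00 px.
Left offset = (986 − 476.00)/2 = 255.00 px; top offset = 0.
Bottom-left is one-third across and two-thirds down within the crop:
x = 255.00 + 1 × 476.00/3 ≈ 414; y = 0.00 + 2 × 714.00/3 ≈ 476.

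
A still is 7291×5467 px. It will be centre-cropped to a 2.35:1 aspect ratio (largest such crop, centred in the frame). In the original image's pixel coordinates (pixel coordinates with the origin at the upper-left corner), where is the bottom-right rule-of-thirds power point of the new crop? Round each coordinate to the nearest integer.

7291/5467 < 2.35/1, so the 2.35:1 crop keeps the full width 7291 and trims height to 7291 × 1/2.35 = 3102.55 px.
Top offset = (5467 − 3102.55)/2 = 1182.22 px; left offset = 0.
Bottom-right is two-thirds across and two-thirds down within the crop:
x = 0.00 + 2 × 7291.00/3 ≈ 4861; y = 1182.22 + 2 × 3102.55/3 ≈ 3251.

x = 4861 px, y = 3251 px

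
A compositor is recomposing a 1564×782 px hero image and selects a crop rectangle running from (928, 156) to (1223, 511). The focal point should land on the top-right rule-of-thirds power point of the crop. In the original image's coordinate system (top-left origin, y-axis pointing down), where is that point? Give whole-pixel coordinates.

Crop width = 1223 − 928 = 295 px; one third is 98.33 px.
Crop height = 511 − 156 = 355 px; one third is 118.33 px.
The top-right point is two-thirds across and one-third down within the crop:
x = 928 + 2 × 98.33 ≈ 1125; y = 156 + 1 × 118.33 ≈ 274.

(1125, 274)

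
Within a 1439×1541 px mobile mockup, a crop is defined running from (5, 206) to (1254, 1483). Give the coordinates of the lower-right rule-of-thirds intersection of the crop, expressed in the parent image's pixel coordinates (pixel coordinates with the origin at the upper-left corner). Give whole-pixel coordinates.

Crop width = 1254 − 5 = 1249 px; one third is 416.33 px.
Crop height = 1483 − 206 = 1277 px; one third is 425.67 px.
The lower-right point is two-thirds across and two-thirds down within the crop:
x = 5 + 2 × 416.33 ≈ 838; y = 206 + 2 × 425.67 ≈ 1057.

(838, 1057)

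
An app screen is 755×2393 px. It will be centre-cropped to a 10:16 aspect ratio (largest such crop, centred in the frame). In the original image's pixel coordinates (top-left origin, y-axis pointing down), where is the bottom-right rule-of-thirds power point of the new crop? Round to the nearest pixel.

x = 503 px, y = 1398 px

755/2393 < 10/16, so the 10:16 crop keeps the full width 755 and trims height to 755 × 16/10 = 1208.00 px.
Top offset = (2393 − 1208.00)/2 = 592.50 px; left offset = 0.
Bottom-right is two-thirds across and two-thirds down within the crop:
x = 0.00 + 2 × 755.00/3 ≈ 503; y = 592.50 + 2 × 1208.00/3 ≈ 1398.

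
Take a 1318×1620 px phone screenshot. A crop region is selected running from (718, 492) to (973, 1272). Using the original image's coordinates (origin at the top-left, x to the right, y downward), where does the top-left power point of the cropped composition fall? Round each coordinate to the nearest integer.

Crop width = 973 − 718 = 255 px; one third is 85.00 px.
Crop height = 1272 − 492 = 780 px; one third is 260.00 px.
The top-left point is one-third across and one-third down within the crop:
x = 718 + 1 × 85.00 ≈ 803; y = 492 + 1 × 260.00 ≈ 752.

x = 803 px, y = 752 px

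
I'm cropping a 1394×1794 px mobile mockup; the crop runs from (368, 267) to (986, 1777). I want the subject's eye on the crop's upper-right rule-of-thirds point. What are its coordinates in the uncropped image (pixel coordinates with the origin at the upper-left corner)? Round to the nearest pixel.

Crop width = 986 − 368 = 618 px; one third is 206.00 px.
Crop height = 1777 − 267 = 1510 px; one third is 503.33 px.
The upper-right point is two-thirds across and one-third down within the crop:
x = 368 + 2 × 206.00 ≈ 780; y = 267 + 1 × 503.33 ≈ 770.

(780, 770)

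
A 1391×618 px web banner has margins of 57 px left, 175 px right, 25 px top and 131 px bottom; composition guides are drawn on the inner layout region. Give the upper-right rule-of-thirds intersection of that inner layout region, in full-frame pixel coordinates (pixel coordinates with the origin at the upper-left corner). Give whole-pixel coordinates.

x = 830 px, y = 179 px

Content width = 1391 − 57 − 175 = 1159 px; content height = 618 − 25 − 131 = 462 px.
Upper-right is two-thirds across and one-third down within the inner layout region.
x = 57 + 2 × 1159/3 = 57 + 772.67 ≈ 830
y = 25 + 1 × 462/3 = 25 + 154.00 ≈ 179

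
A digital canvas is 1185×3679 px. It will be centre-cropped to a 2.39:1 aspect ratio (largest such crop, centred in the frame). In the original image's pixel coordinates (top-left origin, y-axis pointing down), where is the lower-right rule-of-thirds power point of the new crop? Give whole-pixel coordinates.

1185/3679 < 2.39/1, so the 2.39:1 crop keeps the full width 1185 and trims height to 1185 × 1/2.39 = 495.82 px.
Top offset = (3679 − 495.82)/2 = 1591.59 px; left offset = 0.
Lower-right is two-thirds across and two-thirds down within the crop:
x = 0.00 + 2 × 1185.00/3 ≈ 790; y = 1591.59 + 2 × 495.82/3 ≈ 1922.

x = 790 px, y = 1922 px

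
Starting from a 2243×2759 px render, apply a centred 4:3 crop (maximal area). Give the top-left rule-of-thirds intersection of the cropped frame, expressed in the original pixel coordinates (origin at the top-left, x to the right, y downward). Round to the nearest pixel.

2243/2759 < 4/3, so the 4:3 crop keeps the full width 2243 and trims height to 2243 × 3/4 = 1682.25 px.
Top offset = (2759 − 1682.25)/2 = 538.38 px; left offset = 0.
Top-left is one-third across and one-third down within the crop:
x = 0.00 + 1 × 2243.00/3 ≈ 748; y = 538.38 + 1 × 1682.25/3 ≈ 1099.

(748, 1099)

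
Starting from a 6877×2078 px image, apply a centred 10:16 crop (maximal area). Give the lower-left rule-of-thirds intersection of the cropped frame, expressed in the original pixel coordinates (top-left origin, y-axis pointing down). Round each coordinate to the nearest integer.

6877/2078 > 10/16, so the 10:16 crop keeps the full height 2078 and trims width to 2078 × 10/16 = 1298.75 px.
Left offset = (6877 − 1298.75)/2 = 2789.12 px; top offset = 0.
Lower-left is one-third across and two-thirds down within the crop:
x = 2789.12 + 1 × 1298.75/3 ≈ 3222; y = 0.00 + 2 × 2078.00/3 ≈ 1385.

x = 3222 px, y = 1385 px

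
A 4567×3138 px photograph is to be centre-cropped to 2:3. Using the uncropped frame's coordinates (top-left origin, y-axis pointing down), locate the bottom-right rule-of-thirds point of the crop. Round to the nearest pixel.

(2632, 2092)

4567/3138 > 2/3, so the 2:3 crop keeps the full height 3138 and trims width to 3138 × 2/3 = 2092.00 px.
Left offset = (4567 − 2092.00)/2 = 1237.50 px; top offset = 0.
Bottom-right is two-thirds across and two-thirds down within the crop:
x = 1237.50 + 2 × 2092.00/3 ≈ 2632; y = 0.00 + 2 × 3138.00/3 ≈ 2092.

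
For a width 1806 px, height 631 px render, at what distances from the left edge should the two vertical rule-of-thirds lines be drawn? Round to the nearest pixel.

1806 / 3 = 602, so the vertical lines sit at one and two thirds of 1806.

602 px and 1204 px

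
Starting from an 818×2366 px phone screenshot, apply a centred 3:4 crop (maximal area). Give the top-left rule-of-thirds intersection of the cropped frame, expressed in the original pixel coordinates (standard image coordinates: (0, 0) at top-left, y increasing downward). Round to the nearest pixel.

818/2366 < 3/4, so the 3:4 crop keeps the full width 818 and trims height to 818 × 4/3 = 1090.67 px.
Top offset = (2366 − 1090.67)/2 = 637.67 px; left offset = 0.
Top-left is one-third across and one-third down within the crop:
x = 0.00 + 1 × 818.00/3 ≈ 273; y = 637.67 + 1 × 1090.67/3 ≈ 1001.

(273, 1001)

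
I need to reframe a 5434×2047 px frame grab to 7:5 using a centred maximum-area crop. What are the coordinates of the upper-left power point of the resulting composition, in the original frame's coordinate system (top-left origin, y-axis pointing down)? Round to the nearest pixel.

x = 2239 px, y = 682 px

5434/2047 > 7/5, so the 7:5 crop keeps the full height 2047 and trims width to 2047 × 7/5 = 2865.80 px.
Left offset = (5434 − 2865.80)/2 = 1284.10 px; top offset = 0.
Upper-left is one-third across and one-third down within the crop:
x = 1284.10 + 1 × 2865.80/3 ≈ 2239; y = 0.00 + 1 × 2047.00/3 ≈ 682.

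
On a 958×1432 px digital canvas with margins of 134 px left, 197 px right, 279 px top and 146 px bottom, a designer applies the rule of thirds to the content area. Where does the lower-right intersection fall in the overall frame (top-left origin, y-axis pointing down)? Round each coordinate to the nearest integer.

x = 552 px, y = 950 px

Content width = 958 − 134 − 197 = 627 px; content height = 1432 − 279 − 146 = 1007 px.
Lower-right is two-thirds across and two-thirds down within the content area.
x = 134 + 2 × 627/3 = 134 + 418.00 ≈ 552
y = 279 + 2 × 1007/3 = 279 + 671.33 ≈ 950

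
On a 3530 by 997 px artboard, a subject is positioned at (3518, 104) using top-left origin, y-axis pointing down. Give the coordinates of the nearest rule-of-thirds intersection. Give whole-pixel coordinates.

Third lines: x ∈ {1177, 2353}, y ∈ {332, 665}.
3518 is closer to x = 2353; 104 is closer to y = 332.
So the nearest intersection is the upper-right power point.

(2353, 332)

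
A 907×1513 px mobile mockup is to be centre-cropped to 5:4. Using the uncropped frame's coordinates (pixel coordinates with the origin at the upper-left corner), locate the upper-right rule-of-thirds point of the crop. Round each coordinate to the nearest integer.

(605, 636)

907/1513 < 5/4, so the 5:4 crop keeps the full width 907 and trims height to 907 × 4/5 = 725.60 px.
Top offset = (1513 − 725.60)/2 = 393.70 px; left offset = 0.
Upper-right is two-thirds across and one-third down within the crop:
x = 0.00 + 2 × 907.00/3 ≈ 605; y = 393.70 + 1 × 725.60/3 ≈ 636.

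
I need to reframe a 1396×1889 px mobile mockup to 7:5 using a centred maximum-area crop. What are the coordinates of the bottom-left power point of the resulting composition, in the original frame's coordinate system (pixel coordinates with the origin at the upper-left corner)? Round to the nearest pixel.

(465, 1111)

1396/1889 < 7/5, so the 7:5 crop keeps the full width 1396 and trims height to 1396 × 5/7 = 997.14 px.
Top offset = (1889 − 997.14)/2 = 445.93 px; left offset = 0.
Bottom-left is one-third across and two-thirds down within the crop:
x = 0.00 + 1 × 1396.00/3 ≈ 465; y = 445.93 + 2 × 997.14/3 ≈ 1111.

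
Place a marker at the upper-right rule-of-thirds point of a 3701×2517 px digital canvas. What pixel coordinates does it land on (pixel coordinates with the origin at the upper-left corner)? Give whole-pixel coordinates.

(2467, 839)

The upper-right point sits two-thirds of the way across and one-third of the way down.
x = 2 × 3701/3 ≈ 2467; y = 1 × 2517/3 ≈ 839.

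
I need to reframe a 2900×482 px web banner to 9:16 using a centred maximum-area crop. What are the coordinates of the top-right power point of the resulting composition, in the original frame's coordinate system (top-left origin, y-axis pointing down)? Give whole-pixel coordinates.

(1495, 161)

2900/482 > 9/16, so the 9:16 crop keeps the full height 482 and trims width to 482 × 9/16 = 271.12 px.
Left offset = (2900 − 271.12)/2 = 1314.44 px; top offset = 0.
Top-right is two-thirds across and one-third down within the crop:
x = 1314.44 + 2 × 271.12/3 ≈ 1495; y = 0.00 + 1 × 482.00/3 ≈ 161.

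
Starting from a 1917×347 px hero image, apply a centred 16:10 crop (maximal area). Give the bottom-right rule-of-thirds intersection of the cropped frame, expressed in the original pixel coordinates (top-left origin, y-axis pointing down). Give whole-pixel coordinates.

x = 1051 px, y = 231 px

1917/347 > 16/10, so the 16:10 crop keeps the full height 347 and trims width to 347 × 16/10 = 555.20 px.
Left offset = (1917 − 555.20)/2 = 680.90 px; top offset = 0.
Bottom-right is two-thirds across and two-thirds down within the crop:
x = 680.90 + 2 × 555.20/3 ≈ 1051; y = 0.00 + 2 × 347.00/3 ≈ 231.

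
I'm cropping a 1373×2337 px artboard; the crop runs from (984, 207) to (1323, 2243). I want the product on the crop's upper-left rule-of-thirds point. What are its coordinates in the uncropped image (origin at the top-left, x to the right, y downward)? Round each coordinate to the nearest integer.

Crop width = 1323 − 984 = 339 px; one third is 113.00 px.
Crop height = 2243 − 207 = 2036 px; one third is 678.67 px.
The upper-left point is one-third across and one-third down within the crop:
x = 984 + 1 × 113.00 ≈ 1097; y = 207 + 1 × 678.67 ≈ 886.

x = 1097 px, y = 886 px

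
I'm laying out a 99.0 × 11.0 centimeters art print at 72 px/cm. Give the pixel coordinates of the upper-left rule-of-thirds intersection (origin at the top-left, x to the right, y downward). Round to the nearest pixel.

In pixels the canvas is 99.0 × 72 = 7128 wide and 11.0 × 72 = 792 tall.
The upper-left point is one-third across and one-third down:
x = 1 × 7128/3 ≈ 2376; y = 1 × 792/3 ≈ 264.

x = 2376 px, y = 264 px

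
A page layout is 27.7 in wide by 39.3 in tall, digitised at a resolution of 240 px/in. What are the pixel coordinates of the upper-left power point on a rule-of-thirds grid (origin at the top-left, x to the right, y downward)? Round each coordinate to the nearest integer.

In pixels the canvas is 27.7 × 240 = 6648 wide and 39.3 × 240 = 9432 tall.
The upper-left point is one-third across and one-third down:
x = 1 × 6648/3 ≈ 2216; y = 1 × 9432/3 ≈ 3144.

x = 2216 px, y = 3144 px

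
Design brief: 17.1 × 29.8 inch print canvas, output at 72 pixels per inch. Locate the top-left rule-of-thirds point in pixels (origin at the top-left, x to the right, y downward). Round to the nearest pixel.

(410, 715)

In pixels the canvas is 17.1 × 72 = 1231.2 wide and 29.8 × 72 = 2145.6 tall.
The top-left point is one-third across and one-third down:
x = 1 × 1231.2/3 ≈ 410; y = 1 × 2145.6/3 ≈ 715.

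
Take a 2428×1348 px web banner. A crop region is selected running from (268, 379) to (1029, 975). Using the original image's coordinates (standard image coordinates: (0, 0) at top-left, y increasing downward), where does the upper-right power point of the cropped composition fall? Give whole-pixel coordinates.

(775, 578)

Crop width = 1029 − 268 = 761 px; one third is 253.67 px.
Crop height = 975 − 379 = 596 px; one third is 198.67 px.
The upper-right point is two-thirds across and one-third down within the crop:
x = 268 + 2 × 253.67 ≈ 775; y = 379 + 1 × 198.67 ≈ 578.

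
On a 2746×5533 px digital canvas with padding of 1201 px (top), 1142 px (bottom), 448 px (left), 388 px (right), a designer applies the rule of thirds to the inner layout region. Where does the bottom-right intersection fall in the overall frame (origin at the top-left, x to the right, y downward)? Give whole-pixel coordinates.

Content width = 2746 − 448 − 388 = 1910 px; content height = 5533 − 1201 − 1142 = 3190 px.
Bottom-right is two-thirds across and two-thirds down within the inner layout region.
x = 448 + 2 × 1910/3 = 448 + 1273.33 ≈ 1721
y = 1201 + 2 × 3190/3 = 1201 + 2126.67 ≈ 3328

(1721, 3328)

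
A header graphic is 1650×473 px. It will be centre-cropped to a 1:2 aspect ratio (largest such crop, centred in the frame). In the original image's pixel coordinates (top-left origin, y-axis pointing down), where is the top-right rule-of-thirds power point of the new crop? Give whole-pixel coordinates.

x = 864 px, y = 158 px

1650/473 > 1/2, so the 1:2 crop keeps the full height 473 and trims width to 473 × 1/2 = 236.50 px.
Left offset = (1650 − 236.50)/2 = 706.75 px; top offset = 0.
Top-right is two-thirds across and one-third down within the crop:
x = 706.75 + 2 × 236.50/3 ≈ 864; y = 0.00 + 1 × 473.00/3 ≈ 158.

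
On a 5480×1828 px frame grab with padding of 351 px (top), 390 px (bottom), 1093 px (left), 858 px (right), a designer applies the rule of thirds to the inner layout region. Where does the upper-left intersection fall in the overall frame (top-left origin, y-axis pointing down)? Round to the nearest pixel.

x = 2269 px, y = 713 px

Content width = 5480 − 1093 − 858 = 3529 px; content height = 1828 − 351 − 390 = 1087 px.
Upper-left is one-third across and one-third down within the inner layout region.
x = 1093 + 1 × 3529/3 = 1093 + 1176.33 ≈ 2269
y = 351 + 1 × 1087/3 = 351 + 362.33 ≈ 713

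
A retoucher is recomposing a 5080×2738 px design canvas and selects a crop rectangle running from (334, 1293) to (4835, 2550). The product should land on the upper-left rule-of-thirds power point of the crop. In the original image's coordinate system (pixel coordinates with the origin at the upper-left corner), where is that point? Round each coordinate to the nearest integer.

x = 1834 px, y = 1712 px

Crop width = 4835 − 334 = 4501 px; one third is 1500.33 px.
Crop height = 2550 − 1293 = 1257 px; one third is 419.00 px.
The upper-left point is one-third across and one-third down within the crop:
x = 334 + 1 × 1500.33 ≈ 1834; y = 1293 + 1 × 419.00 ≈ 1712.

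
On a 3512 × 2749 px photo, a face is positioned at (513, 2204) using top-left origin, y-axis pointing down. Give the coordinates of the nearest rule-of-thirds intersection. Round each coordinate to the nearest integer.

Third lines: x ∈ {1171, 2341}, y ∈ {916, 1833}.
513 is closer to x = 1171; 2204 is closer to y = 1833.
So the nearest intersection is the lower-left power point.

(1171, 1833)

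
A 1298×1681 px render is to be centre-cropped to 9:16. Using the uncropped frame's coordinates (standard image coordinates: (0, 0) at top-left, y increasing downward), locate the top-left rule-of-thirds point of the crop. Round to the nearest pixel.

(491, 560)

1298/1681 > 9/16, so the 9:16 crop keeps the full height 1681 and trims width to 1681 × 9/16 = 945.56 px.
Left offset = (1298 − 945.56)/2 = 176.22 px; top offset = 0.
Top-left is one-third across and one-third down within the crop:
x = 176.22 + 1 × 945.56/3 ≈ 491; y = 0.00 + 1 × 1681.00/3 ≈ 560.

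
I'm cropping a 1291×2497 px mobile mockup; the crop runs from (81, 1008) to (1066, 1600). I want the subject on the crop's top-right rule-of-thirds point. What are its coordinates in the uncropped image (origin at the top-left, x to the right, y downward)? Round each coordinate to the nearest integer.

x = 738 px, y = 1205 px

Crop width = 1066 − 81 = 985 px; one third is 328.33 px.
Crop height = 1600 − 1008 = 592 px; one third is 197.33 px.
The top-right point is two-thirds across and one-third down within the crop:
x = 81 + 2 × 328.33 ≈ 738; y = 1008 + 1 × 197.33 ≈ 1205.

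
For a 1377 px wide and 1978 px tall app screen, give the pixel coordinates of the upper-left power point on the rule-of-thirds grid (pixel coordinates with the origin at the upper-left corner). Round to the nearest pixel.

(459, 659)

The upper-left point sits one-third of the way across and one-third of the way down.
x = 1 × 1377/3 ≈ 459; y = 1 × 1978/3 ≈ 659.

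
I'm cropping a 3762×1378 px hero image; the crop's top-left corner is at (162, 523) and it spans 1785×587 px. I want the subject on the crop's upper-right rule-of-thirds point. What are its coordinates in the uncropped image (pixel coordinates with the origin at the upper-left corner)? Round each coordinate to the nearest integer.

(1352, 719)

One third of the crop width 1785 is 595.00 px.
One third of the crop height 587 is 195.67 px.
The upper-right point is two-thirds across and one-third down within the crop:
x = 162 + 2 × 595.00 ≈ 1352; y = 523 + 1 × 195.67 ≈ 719.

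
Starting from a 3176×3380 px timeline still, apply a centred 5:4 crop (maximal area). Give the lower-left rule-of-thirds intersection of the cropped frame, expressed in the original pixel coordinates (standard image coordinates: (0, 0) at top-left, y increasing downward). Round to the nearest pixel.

x = 1059 px, y = 2113 px

3176/3380 < 5/4, so the 5:4 crop keeps the full width 3176 and trims height to 3176 × 4/5 = 2540.80 px.
Top offset = (3380 − 2540.80)/2 = 419.60 px; left offset = 0.
Lower-left is one-third across and two-thirds down within the crop:
x = 0.00 + 1 × 3176.00/3 ≈ 1059; y = 419.60 + 2 × 2540.80/3 ≈ 2113.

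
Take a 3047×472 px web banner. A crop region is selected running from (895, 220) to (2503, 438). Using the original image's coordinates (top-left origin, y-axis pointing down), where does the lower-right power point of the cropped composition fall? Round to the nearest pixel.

Crop width = 2503 − 895 = 1608 px; one third is 536.00 px.
Crop height = 438 − 220 = 218 px; one third is 72.67 px.
The lower-right point is two-thirds across and two-thirds down within the crop:
x = 895 + 2 × 536.00 ≈ 1967; y = 220 + 2 × 72.67 ≈ 365.

(1967, 365)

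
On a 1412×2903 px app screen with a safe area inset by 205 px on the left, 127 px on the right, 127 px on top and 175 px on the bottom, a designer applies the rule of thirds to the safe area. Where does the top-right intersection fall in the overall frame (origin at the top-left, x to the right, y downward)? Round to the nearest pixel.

Content width = 1412 − 205 − 127 = 1080 px; content height = 2903 − 127 − 175 = 2601 px.
Top-right is two-thirds across and one-third down within the safe area.
x = 205 + 2 × 1080/3 = 205 + 720.00 ≈ 925
y = 127 + 1 × 2601/3 = 127 + 867.00 ≈ 994

(925, 994)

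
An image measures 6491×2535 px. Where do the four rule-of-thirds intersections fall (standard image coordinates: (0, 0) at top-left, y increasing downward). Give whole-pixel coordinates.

(2164, 845), (4327, 845), (2164, 1690), (4327, 1690)

One third of 6491 is 2163.67; one third of 2535 is 845.
Vertical third lines at x = 2164 and x = 4327; horizontal third lines at y = 845 and y = 1690.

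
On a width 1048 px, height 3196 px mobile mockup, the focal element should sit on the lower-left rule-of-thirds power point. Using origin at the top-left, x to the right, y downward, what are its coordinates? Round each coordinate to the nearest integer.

x = 349 px, y = 2131 px

The lower-left point sits one-third of the way across and two-thirds of the way down.
x = 1 × 1048/3 ≈ 349; y = 2 × 3196/3 ≈ 2131.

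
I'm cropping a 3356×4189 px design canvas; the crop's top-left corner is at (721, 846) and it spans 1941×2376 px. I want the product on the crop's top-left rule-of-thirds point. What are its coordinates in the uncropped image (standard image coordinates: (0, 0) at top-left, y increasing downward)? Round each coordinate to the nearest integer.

x = 1368 px, y = 1638 px

One third of the crop width 1941 is 647.00 px.
One third of the crop height 2376 is 792.00 px.
The top-left point is one-third across and one-third down within the crop:
x = 721 + 1 × 647.00 ≈ 1368; y = 846 + 1 × 792.00 ≈ 1638.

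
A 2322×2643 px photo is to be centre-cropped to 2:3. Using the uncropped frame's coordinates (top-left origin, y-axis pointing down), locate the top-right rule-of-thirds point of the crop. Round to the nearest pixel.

2322/2643 > 2/3, so the 2:3 crop keeps the full height 2643 and trims width to 2643 × 2/3 = 1762.00 px.
Left offset = (2322 − 1762.00)/2 = 280.00 px; top offset = 0.
Top-right is two-thirds across and one-third down within the crop:
x = 280.00 + 2 × 1762.00/3 ≈ 1455; y = 0.00 + 1 × 2643.00/3 ≈ 881.

(1455, 881)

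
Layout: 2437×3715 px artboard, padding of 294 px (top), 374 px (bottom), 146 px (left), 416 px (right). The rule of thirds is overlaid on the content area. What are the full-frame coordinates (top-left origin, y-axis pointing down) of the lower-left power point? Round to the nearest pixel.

x = 771 px, y = 2325 px

Content width = 2437 − 146 − 416 = 1875 px; content height = 3715 − 294 − 374 = 3047 px.
Lower-left is one-third across and two-thirds down within the content area.
x = 146 + 1 × 1875/3 = 146 + 625.00 ≈ 771
y = 294 + 2 × 3047/3 = 294 + 2031.33 ≈ 2325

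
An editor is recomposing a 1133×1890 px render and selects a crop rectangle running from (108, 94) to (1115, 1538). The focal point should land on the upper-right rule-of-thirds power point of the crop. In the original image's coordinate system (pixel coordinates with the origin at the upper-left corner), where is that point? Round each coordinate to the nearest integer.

Crop width = 1115 − 108 = 1007 px; one third is 335.67 px.
Crop height = 1538 − 94 = 1444 px; one third is 481.33 px.
The upper-right point is two-thirds across and one-third down within the crop:
x = 108 + 2 × 335.67 ≈ 779; y = 94 + 1 × 481.33 ≈ 575.

x = 779 px, y = 575 px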